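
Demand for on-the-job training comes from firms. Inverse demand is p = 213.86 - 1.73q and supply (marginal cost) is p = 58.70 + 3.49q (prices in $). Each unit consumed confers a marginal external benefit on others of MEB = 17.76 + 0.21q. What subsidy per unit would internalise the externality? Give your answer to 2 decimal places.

Social marginal benefit = demand + MEB = 231.62 - 1.52q.
Set SMB = MC: 231.62 - 1.52q = 58.70 + 3.49q → q* = 34.5150.
The Pigouvian subsidy equals MEB at q*: 17.76 + 0.21×34.5150 = 25.0082.

subsidy = $25.01 per unit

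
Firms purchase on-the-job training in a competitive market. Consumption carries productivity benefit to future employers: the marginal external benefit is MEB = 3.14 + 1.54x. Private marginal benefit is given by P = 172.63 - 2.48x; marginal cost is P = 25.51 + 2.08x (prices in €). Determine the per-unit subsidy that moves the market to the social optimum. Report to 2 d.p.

subsidy = €79.76 per unit

Social marginal benefit = demand + MEB = 175.77 - 0.94x.
Set SMB = MC: 175.77 - 0.94x = 25.51 + 2.08x → x* = 49.7550.
The Pigouvian subsidy equals MEB at x*: 3.14 + 1.54×49.7550 = 79.7627.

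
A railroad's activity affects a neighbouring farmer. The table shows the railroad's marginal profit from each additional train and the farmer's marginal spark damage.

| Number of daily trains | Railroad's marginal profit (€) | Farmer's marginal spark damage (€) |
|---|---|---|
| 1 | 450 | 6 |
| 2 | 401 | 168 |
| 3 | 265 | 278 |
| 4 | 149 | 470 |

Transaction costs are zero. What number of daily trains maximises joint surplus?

2

Bargaining reaches the level where marginal profit last exceeds marginal spark damage.
That holds through level 2 (401 ≥ 168) but not at 3 (265 < 278).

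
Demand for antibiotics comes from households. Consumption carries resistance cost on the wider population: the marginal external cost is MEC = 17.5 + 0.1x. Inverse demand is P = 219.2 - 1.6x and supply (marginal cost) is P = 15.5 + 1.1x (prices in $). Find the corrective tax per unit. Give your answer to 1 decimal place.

Social marginal benefit = demand − MEC = 201.7 - 1.7x.
Set SMB = MC: 201.7 - 1.7x = 15.5 + 1.1x → x* = 66.5000.
The Pigouvian tax equals MEC at x*: 17.5 + 0.1×66.5000 = 24.1500.

tax = $24.2 per unit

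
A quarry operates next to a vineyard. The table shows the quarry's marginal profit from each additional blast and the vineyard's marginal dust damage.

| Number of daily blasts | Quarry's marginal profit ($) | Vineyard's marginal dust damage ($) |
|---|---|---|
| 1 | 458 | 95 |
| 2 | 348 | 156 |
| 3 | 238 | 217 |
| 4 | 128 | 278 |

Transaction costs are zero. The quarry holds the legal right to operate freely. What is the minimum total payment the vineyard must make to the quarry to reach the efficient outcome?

Left alone the quarry would choose level 4 (marginal profit stays positive).
Efficient level: k* = 3 (marginal profit ≥ marginal dust damage through 3).
The vineyard must at least cover the quarry's forgone profit from cutting 4→3: 128 = 128.

$128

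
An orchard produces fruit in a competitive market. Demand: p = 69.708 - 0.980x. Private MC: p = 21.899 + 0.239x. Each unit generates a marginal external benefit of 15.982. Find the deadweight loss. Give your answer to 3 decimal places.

Market equilibrium (private): 21.899 + 0.239x = 69.708 - 0.980x → x_m = 39.2199.
Social marginal cost = private MC − MEB = 5.917 + 0.239x.
Set SMC = demand: 5.917 + 0.239x = 69.708 - 0.980x → x* = 52.3306.
The welfare-loss triangle has base |x_m − x*| and height MEB(x_m) (the vertical gap between SMC and demand is zero at x* and MEB at x_m).
DWL = ½ × 13.1107 × 15.9820 = 104.7676.

DWL = 104.768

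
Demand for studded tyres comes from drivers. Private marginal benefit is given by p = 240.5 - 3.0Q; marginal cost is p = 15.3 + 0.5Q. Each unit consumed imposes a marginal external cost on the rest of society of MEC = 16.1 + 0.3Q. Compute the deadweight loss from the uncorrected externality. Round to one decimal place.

DWL = 164.9

Market equilibrium (private): 15.3 + 0.5Q = 240.5 - 3.0Q → Q_m = 64.3429.
Social marginal benefit = demand − MEC = 224.4 - 3.3Q.
Set SMB = MC: 224.4 - 3.3Q = 15.3 + 0.5Q → Q* = 55.0263.
Height of the DWL triangle at Q_m is MC(Q_m) − SMB(Q_m) = MEC(Q_m) = 35.4029.
DWL = ½ × 9.3166 × 35.4029 = 164.9173.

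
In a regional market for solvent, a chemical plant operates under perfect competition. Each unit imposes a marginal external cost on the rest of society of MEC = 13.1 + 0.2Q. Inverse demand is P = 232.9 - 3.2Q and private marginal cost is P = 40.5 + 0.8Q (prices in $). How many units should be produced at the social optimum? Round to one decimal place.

Social marginal cost = private MC + MEC = 53.6 + Q.
Set SMC = demand: 53.6 + Q = 232.9 - 3.2Q → Q* = 42.6905.

Q* = 42.7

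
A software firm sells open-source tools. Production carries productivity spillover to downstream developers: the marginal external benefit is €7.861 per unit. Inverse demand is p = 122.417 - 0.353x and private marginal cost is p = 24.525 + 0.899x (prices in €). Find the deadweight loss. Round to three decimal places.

DWL = €24.679

Market equilibrium (private): 24.525 + 0.899x = 122.417 - 0.353x → x_m = 78.1885.
Social marginal cost = private MC − MEB = 16.664 + 0.899x.
Set SMC = demand: 16.664 + 0.899x = 122.417 - 0.353x → x* = 84.4673.
Height of the DWL triangle at x_m is demand(x_m) − SMC(x_m) = MEB(x_m) = 7.8610.
DWL = ½ × 6.2788 × 7.8610 = 24.6788.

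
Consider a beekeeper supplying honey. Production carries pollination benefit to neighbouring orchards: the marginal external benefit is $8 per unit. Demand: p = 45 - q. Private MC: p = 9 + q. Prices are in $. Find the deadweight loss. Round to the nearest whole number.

Market equilibrium (private): 9 + q = 45 - q → q_m = 18.0000.
Social marginal cost = private MC − MEB = 1 + q.
Set SMC = demand: 1 + q = 45 - q → q* = 22.0000.
Between q* and q_m the wedge demand − SMC runs linearly from 0 to MEB(q_m), so the loss is a triangle.
DWL = ½ × 4.0000 × 8.0000 = 16.0000.

DWL = $16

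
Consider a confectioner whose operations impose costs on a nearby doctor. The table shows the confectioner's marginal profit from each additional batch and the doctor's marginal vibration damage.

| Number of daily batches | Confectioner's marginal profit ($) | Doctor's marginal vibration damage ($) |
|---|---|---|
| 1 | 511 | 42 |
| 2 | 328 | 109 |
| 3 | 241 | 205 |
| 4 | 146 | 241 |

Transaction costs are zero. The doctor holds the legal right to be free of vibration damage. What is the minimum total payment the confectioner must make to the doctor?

$356

Efficient level: marginal profit ≥ marginal vibration damage through level 3, so k* = 3.
With the doctor holding the right, the confectioner must at least compensate total damage at k*: 42 + 109 + 205 = 356.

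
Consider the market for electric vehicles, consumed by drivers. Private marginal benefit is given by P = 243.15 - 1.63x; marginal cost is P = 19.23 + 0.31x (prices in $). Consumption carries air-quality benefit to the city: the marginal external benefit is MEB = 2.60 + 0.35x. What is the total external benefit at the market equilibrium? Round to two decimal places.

$2631.52

Market equilibrium (private): 19.23 + 0.31x = 243.15 - 1.63x → x_m = 115.4227.
Total external benefit = ∫₀^{x_m} (2.60 + 0.35x) dx = 2.60×115.4227 + ½×0.35×115.4227² = 2631.5190.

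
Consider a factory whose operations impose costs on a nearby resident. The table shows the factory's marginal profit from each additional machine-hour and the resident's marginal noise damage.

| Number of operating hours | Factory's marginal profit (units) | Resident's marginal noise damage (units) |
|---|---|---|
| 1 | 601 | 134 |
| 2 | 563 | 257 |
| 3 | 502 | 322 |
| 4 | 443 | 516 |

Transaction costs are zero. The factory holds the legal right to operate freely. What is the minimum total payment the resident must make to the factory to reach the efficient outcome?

Left alone the factory would choose level 4 (marginal profit stays positive).
Efficient level: k* = 3 (marginal profit ≥ marginal noise damage through 3).
The resident must at least cover the factory's forgone profit from cutting 4→3: 443 = 443.

443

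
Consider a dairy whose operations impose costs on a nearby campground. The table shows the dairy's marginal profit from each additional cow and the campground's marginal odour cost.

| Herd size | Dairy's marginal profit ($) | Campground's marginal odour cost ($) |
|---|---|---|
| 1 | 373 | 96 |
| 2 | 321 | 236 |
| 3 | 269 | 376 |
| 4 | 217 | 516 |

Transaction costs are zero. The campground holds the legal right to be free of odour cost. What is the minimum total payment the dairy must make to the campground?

$332

Efficient level: marginal profit ≥ marginal odour cost through level 2, so k* = 2.
With the campground holding the right, the dairy must at least compensate total damage at k*: 96 + 236 = 332.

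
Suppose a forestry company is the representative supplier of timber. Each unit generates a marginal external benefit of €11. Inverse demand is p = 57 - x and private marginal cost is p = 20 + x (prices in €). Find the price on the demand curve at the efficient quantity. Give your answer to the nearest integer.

Social marginal cost = private MC − MEB = 9 + x.
Set SMC = demand: 9 + x = 57 - x → x* = 24.0000.
Consumer price on the demand curve at x*: 57 − 1×24.0000 = 33.0000.

P = €33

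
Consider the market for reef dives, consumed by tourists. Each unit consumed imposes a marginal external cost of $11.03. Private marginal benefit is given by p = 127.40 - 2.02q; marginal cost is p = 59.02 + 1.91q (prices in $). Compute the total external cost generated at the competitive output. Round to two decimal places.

Market equilibrium (private): 59.02 + 1.91q = 127.40 - 2.02q → q_m = 17.3995.
Total external cost = MEC × q_m = 11.03 × 17.3995 = 191.9165.

$191.92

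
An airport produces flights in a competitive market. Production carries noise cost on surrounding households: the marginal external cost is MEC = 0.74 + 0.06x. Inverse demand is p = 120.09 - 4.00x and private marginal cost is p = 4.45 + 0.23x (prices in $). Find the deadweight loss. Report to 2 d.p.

Market equilibrium (private): 4.45 + 0.23x = 120.09 - 4.00x → x_m = 27.3381.
Social marginal cost = private MC + MEC = 5.19 + 0.29x.
Set SMC = demand: 5.19 + 0.29x = 120.09 - 4.00x → x* = 26.7832.
Between x* and x_m the wedge SMC − demand runs linearly from 0 to MEC(x_m), so the loss is a triangle.
DWL = ½ × 0.5549 × 2.3803 = 0.6604.

DWL = $0.66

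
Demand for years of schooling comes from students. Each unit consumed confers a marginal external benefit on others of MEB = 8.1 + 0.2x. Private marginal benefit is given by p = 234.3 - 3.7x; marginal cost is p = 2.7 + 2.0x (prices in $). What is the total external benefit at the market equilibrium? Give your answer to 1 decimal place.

$494.2

Market equilibrium (private): 2.7 + 2.0x = 234.3 - 3.7x → x_m = 40.6316.
Total external benefit = ∫₀^{x_m} (8.1 + 0.2x) dx = 8.1×40.6316 + ½×0.2×40.6316² = 494.2087.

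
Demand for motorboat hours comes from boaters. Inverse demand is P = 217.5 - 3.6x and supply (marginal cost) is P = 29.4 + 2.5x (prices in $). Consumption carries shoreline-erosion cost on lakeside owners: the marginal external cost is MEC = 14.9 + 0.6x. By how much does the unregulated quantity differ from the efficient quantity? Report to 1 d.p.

Market equilibrium (private): 29.4 + 2.5x = 217.5 - 3.6x → x_m = 30.8361.
Social marginal benefit = demand − MEC = 202.6 - 4.2x.
Set SMB = MC: 202.6 - 4.2x = 29.4 + 2.5x → x* = 25.8507.
Gap = |30.8361 − 25.8507| = 4.9854.

5.0 units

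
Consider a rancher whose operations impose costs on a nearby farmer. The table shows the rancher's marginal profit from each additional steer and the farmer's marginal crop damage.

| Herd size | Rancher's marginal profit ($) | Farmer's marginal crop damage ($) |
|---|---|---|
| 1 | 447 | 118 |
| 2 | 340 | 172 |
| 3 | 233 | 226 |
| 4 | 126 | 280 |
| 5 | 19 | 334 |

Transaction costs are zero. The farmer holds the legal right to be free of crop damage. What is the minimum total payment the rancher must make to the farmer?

$516

Efficient level: marginal profit ≥ marginal crop damage through level 3, so k* = 3.
With the farmer holding the right, the rancher must at least compensate total damage at k*: 118 + 172 + 226 = 516.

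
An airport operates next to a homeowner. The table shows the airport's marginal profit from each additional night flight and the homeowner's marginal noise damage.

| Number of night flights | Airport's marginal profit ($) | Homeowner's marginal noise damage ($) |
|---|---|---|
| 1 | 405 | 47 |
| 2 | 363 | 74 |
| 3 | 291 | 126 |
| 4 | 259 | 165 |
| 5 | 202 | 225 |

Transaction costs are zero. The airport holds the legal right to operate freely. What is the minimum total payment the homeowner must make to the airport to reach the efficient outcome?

Left alone the airport would choose level 5 (marginal profit stays positive).
Efficient level: k* = 4 (marginal profit ≥ marginal noise damage through 4).
The homeowner must at least cover the airport's forgone profit from cutting 5→4: 202 = 202.

$202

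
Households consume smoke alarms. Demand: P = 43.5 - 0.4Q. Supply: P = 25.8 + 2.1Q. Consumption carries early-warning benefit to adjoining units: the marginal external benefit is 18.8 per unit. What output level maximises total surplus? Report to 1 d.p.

Social marginal benefit = demand + MEB = 62.3 - 0.4Q.
Set SMB = MC: 62.3 - 0.4Q = 25.8 + 2.1Q → Q* = 14.6000.

Q* = 14.6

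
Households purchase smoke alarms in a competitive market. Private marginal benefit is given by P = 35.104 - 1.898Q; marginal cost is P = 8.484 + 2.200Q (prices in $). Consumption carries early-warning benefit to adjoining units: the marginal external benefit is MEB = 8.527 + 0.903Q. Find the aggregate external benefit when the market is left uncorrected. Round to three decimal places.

$74.442

Market equilibrium (private): 8.484 + 2.200Q = 35.104 - 1.898Q → Q_m = 6.4959.
Total external benefit = ∫₀^{Q_m} (8.527 + 0.903Q) dQ = 8.527×6.4959 + ½×0.903×6.4959² = 74.4424.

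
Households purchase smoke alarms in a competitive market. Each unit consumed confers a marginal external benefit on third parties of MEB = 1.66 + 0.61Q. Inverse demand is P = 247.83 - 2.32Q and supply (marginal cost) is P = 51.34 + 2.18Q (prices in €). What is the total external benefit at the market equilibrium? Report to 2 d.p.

Market equilibrium (private): 51.34 + 2.18Q = 247.83 - 2.32Q → Q_m = 43.6644.
Total external benefit = ∫₀^{Q_m} (1.66 + 0.61Q) dQ = 1.66×43.6644 + ½×0.61×43.6644² = 653.9898.

€653.99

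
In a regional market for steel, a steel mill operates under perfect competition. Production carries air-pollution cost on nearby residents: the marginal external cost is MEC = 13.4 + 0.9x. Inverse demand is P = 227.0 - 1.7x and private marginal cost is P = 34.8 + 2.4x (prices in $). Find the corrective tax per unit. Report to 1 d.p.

Social marginal cost = private MC + MEC = 48.2 + 3.3x.
Set SMC = demand: 48.2 + 3.3x = 227.0 - 1.7x → x* = 35.7600.
The Pigouvian tax equals MEC at x*: 13.4 + 0.9×35.7600 = 45.5840.

tax = $45.6 per unit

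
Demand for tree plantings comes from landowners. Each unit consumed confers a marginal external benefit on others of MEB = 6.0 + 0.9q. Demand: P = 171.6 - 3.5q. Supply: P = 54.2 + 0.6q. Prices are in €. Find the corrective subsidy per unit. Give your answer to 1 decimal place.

subsidy = €40.7 per unit

Social marginal benefit = demand + MEB = 177.6 - 2.6q.
Set SMB = MC: 177.6 - 2.6q = 54.2 + 0.6q → q* = 38.5625.
The Pigouvian subsidy equals MEB at q*: 6.0 + 0.9×38.5625 = 40.7063.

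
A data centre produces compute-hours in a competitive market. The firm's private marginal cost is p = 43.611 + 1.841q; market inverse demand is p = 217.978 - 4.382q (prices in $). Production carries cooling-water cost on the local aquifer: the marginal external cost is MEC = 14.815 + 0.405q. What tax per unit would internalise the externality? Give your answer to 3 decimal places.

tax = $24.564 per unit

Social marginal cost = private MC + MEC = 58.426 + 2.246q.
Set SMC = demand: 58.426 + 2.246q = 217.978 - 4.382q → q* = 24.0724.
The Pigouvian tax equals MEC at q*: 14.815 + 0.405×24.0724 = 24.5643.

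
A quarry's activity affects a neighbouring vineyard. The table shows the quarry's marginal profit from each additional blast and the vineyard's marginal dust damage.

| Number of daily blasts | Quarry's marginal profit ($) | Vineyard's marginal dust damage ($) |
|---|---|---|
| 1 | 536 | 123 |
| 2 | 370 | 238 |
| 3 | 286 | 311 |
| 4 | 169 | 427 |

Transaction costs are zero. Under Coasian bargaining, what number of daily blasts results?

Bargaining reaches the level where marginal profit last exceeds marginal dust damage.
That holds through level 2 (370 ≥ 238) but not at 3 (286 < 311).

2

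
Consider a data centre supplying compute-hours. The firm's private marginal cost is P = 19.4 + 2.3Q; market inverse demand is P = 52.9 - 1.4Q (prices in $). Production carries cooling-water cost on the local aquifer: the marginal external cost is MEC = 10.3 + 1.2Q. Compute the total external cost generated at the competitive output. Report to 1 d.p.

$142.4

Market equilibrium (private): 19.4 + 2.3Q = 52.9 - 1.4Q → Q_m = 9.0541.
Total external cost = ∫₀^{Q_m} (10.3 + 1.2Q) dQ = 10.3×9.0541 + ½×1.2×9.0541² = 142.4433.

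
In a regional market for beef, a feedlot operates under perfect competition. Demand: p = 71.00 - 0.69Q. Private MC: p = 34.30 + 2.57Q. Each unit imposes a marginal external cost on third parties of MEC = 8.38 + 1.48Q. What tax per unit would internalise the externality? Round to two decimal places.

Social marginal cost = private MC + MEC = 42.68 + 4.05Q.
Set SMC = demand: 42.68 + 4.05Q = 71.00 - 0.69Q → Q* = 5.9747.
The Pigouvian tax equals MEC at Q*: 8.38 + 1.48×5.9747 = 17.2226.

tax = 17.22 per unit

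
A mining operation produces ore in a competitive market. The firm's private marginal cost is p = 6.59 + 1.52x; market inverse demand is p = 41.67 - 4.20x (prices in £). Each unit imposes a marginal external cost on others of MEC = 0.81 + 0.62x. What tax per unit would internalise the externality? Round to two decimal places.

Social marginal cost = private MC + MEC = 7.40 + 2.14x.
Set SMC = demand: 7.40 + 2.14x = 41.67 - 4.20x → x* = 5.4054.
The Pigouvian tax equals MEC at x*: 0.81 + 0.62×5.4054 = 4.1613.

tax = £4.16 per unit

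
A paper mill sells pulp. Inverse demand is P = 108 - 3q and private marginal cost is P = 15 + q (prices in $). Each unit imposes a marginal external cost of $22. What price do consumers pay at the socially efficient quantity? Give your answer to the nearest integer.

P = $55

Social marginal cost = private MC + MEC = 37 + q.
Set SMC = demand: 37 + q = 108 - 3q → q* = 17.7500.
Consumer price on the demand curve at q*: 108 − 3×17.7500 = 54.7500.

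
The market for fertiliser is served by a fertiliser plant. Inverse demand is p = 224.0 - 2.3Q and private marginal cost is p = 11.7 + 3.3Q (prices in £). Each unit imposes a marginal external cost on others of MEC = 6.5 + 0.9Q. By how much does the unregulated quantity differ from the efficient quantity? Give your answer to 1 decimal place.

Market equilibrium (private): 11.7 + 3.3Q = 224.0 - 2.3Q → Q_m = 37.9107.
Social marginal cost = private MC + MEC = 18.2 + 4.2Q.
Set SMC = demand: 18.2 + 4.2Q = 224.0 - 2.3Q → Q* = 31.6615.
Gap = |37.9107 − 31.6615| = 6.2492.

6.2 units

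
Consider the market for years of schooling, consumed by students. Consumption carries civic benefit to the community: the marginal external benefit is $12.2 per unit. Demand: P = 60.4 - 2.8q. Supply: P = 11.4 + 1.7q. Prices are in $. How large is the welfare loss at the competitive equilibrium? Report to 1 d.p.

DWL = $16.5

Market equilibrium (private): 11.4 + 1.7q = 60.4 - 2.8q → q_m = 10.8889.
Social marginal benefit = demand + MEB = 72.6 - 2.8q.
Set SMB = MC: 72.6 - 2.8q = 11.4 + 1.7q → q* = 13.6000.
The welfare-loss triangle has base |q_m − q*| and height MEB(q_m) (the vertical gap between SMB and MC is zero at q* and MEB at q_m).
DWL = ½ × 2.7111 × 12.2000 = 16.5377.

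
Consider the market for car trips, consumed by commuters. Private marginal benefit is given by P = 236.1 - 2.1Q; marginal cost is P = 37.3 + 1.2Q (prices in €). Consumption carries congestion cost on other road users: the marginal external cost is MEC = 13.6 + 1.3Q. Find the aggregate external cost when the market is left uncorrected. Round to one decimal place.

Market equilibrium (private): 37.3 + 1.2Q = 236.1 - 2.1Q → Q_m = 60.2424.
Total external cost = ∫₀^{Q_m} (13.6 + 1.3Q) dQ = 13.6×60.2424 + ½×1.3×60.2424² = 3178.2420.

€3178.2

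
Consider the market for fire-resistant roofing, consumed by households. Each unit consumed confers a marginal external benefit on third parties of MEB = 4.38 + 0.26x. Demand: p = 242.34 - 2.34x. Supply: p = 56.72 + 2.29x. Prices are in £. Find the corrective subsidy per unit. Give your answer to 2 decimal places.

subsidy = £15.68 per unit

Social marginal benefit = demand + MEB = 246.72 - 2.08x.
Set SMB = MC: 246.72 - 2.08x = 56.72 + 2.29x → x* = 43.4783.
The Pigouvian subsidy equals MEB at x*: 4.38 + 0.26×43.4783 = 15.6844.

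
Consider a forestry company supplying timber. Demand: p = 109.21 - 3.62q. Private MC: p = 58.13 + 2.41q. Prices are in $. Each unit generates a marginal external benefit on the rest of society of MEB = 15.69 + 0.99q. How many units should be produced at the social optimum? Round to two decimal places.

q* = 13.25

Social marginal cost = private MC − MEB = 42.44 + 1.42q.
Set SMC = demand: 42.44 + 1.42q = 109.21 - 3.62q → q* = 13.2480.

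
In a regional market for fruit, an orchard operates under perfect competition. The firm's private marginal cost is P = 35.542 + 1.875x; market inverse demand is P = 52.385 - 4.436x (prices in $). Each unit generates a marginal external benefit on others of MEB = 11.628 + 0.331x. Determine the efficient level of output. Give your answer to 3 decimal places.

Social marginal cost = private MC − MEB = 23.914 + 1.544x.
Set SMC = demand: 23.914 + 1.544x = 52.385 - 4.436x → x* = 4.7610.

x* = 4.761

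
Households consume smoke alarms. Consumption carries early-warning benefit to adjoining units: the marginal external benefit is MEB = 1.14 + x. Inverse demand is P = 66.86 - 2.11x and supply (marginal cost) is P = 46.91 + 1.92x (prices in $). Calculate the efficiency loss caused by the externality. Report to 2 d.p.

Market equilibrium (private): 46.91 + 1.92x = 66.86 - 2.11x → x_m = 4.9504.
Social marginal benefit = demand + MEB = 68.00 - 1.11x.
Set SMB = MC: 68.00 - 1.11x = 46.91 + 1.92x → x* = 6.9604.
The welfare-loss triangle has base |x_m − x*| and height MEB(x_m) (the vertical gap between SMB and MC is zero at x* and MEB at x_m).
DWL = ½ × 2.0100 × 6.0904 = 6.1209.

DWL = $6.12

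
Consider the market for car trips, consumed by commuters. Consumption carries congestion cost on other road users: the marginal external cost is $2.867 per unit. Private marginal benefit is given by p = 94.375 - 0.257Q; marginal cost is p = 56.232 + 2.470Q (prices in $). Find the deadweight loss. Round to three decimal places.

Market equilibrium (private): 56.232 + 2.470Q = 94.375 - 0.257Q → Q_m = 13.9872.
Social marginal benefit = demand − MEC = 91.508 - 0.257Q.
Set SMB = MC: 91.508 - 0.257Q = 56.232 + 2.470Q → Q* = 12.9358.
Height of the DWL triangle at Q_m is MC(Q_m) − SMB(Q_m) = MEC(Q_m) = 2.8670.
DWL = ½ × 1.0514 × 2.8670 = 1.5072.

DWL = $1.507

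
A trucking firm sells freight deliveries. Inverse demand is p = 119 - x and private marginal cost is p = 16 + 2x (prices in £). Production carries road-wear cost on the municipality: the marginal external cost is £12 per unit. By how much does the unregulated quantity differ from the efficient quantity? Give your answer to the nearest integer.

4 units

Market equilibrium (private): 16 + 2x = 119 - x → x_m = 34.3333.
Social marginal cost = private MC + MEC = 28 + 2x.
Set SMC = demand: 28 + 2x = 119 - x → x* = 30.3333.
Gap = |34.3333 − 30.3333| = 4.0000.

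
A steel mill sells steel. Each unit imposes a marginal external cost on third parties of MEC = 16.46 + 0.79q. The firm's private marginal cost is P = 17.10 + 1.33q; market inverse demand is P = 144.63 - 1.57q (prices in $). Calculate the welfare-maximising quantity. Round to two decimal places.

q* = 30.10

Social marginal cost = private MC + MEC = 33.56 + 2.12q.
Set SMC = demand: 33.56 + 2.12q = 144.63 - 1.57q → q* = 30.1003.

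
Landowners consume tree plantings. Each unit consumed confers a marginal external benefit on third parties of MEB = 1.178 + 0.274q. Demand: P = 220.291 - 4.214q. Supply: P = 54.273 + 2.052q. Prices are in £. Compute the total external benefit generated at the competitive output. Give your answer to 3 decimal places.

£127.384

Market equilibrium (private): 54.273 + 2.052q = 220.291 - 4.214q → q_m = 26.4951.
Total external benefit = ∫₀^{q_m} (1.178 + 0.274q) dq = 1.178×26.4951 + ½×0.274×26.4951² = 127.3839.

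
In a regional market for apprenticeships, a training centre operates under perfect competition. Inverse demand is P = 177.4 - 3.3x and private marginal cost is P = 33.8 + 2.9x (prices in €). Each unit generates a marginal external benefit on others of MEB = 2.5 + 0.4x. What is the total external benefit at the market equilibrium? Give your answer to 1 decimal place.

Market equilibrium (private): 33.8 + 2.9x = 177.4 - 3.3x → x_m = 23.1613.
Total external benefit = ∫₀^{x_m} (2.5 + 0.4x) dx = 2.5×23.1613 + ½×0.4×23.1613² = 165.1924.

€165.2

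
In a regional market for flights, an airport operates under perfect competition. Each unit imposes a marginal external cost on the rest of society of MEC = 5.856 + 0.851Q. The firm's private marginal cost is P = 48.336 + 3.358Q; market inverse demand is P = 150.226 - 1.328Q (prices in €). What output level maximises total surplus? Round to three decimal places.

Q* = 17.344

Social marginal cost = private MC + MEC = 54.192 + 4.209Q.
Set SMC = demand: 54.192 + 4.209Q = 150.226 - 1.328Q → Q* = 17.3440.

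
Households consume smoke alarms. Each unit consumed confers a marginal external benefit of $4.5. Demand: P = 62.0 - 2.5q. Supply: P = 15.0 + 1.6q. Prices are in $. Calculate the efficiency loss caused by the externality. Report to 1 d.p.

Market equilibrium (private): 15.0 + 1.6q = 62.0 - 2.5q → q_m = 11.4634.
Social marginal benefit = demand + MEB = 66.5 - 2.5q.
Set SMB = MC: 66.5 - 2.5q = 15.0 + 1.6q → q* = 12.5610.
The loss is the area between SMB and MC from q* to q_m; with linear curves that's a triangle of height MEB(q_m).
DWL = ½ × 1.0976 × 4.5000 = 2.4696.

DWL = $2.5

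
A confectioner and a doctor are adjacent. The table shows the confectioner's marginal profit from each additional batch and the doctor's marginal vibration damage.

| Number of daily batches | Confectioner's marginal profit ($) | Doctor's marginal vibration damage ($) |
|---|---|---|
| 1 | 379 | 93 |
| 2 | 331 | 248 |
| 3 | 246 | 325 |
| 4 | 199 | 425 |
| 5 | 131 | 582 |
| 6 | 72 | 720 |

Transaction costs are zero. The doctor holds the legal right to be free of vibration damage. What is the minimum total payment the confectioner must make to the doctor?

$341

Efficient level: marginal profit ≥ marginal vibration damage through level 2, so k* = 2.
With the doctor holding the right, the confectioner must at least compensate total damage at k*: 93 + 248 = 341.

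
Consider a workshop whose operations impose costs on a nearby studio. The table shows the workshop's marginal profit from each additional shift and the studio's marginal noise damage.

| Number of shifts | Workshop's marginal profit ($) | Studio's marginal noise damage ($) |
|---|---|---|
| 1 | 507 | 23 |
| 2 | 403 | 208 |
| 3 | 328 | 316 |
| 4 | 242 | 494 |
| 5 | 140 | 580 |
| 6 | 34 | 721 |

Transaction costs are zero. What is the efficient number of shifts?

3

Bargaining reaches the level where marginal profit last exceeds marginal noise damage.
That holds through level 3 (328 ≥ 316) but not at 4 (242 < 494).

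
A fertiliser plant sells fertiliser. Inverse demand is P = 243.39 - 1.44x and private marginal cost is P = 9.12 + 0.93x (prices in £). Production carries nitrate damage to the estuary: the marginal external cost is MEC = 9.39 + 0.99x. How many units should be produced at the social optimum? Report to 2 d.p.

x* = 66.93

Social marginal cost = private MC + MEC = 18.51 + 1.92x.
Set SMC = demand: 18.51 + 1.92x = 243.39 - 1.44x → x* = 66.9286.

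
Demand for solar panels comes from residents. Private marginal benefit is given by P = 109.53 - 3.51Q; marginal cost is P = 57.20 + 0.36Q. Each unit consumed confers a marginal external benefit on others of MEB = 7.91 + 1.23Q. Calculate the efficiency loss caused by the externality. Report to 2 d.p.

Market equilibrium (private): 57.20 + 0.36Q = 109.53 - 3.51Q → Q_m = 13.5220.
Social marginal benefit = demand + MEB = 117.44 - 2.28Q.
Set SMB = MC: 117.44 - 2.28Q = 57.20 + 0.36Q → Q* = 22.8182.
Height of the DWL triangle at Q_m is SMB(Q_m) − MC(Q_m) = MEB(Q_m) = 24.5420.
DWL = ½ × 9.2962 × 24.5420 = 114.0737.

DWL = 114.07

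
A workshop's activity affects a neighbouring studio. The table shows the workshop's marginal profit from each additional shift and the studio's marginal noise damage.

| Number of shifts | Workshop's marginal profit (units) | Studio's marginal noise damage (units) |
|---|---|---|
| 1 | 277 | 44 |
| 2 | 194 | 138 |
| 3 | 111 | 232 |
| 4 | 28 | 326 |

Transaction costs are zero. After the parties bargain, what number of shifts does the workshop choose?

2

Bargaining reaches the level where marginal profit last exceeds marginal noise damage.
That holds through level 2 (194 ≥ 138) but not at 3 (111 < 232).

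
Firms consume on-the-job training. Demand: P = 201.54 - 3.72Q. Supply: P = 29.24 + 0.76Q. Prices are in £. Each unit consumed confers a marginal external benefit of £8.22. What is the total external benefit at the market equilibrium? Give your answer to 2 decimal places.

Market equilibrium (private): 29.24 + 0.76Q = 201.54 - 3.72Q → Q_m = 38.4598.
Total external benefit = MEB × Q_m = 8.22 × 38.4598 = 316.1396.

£316.14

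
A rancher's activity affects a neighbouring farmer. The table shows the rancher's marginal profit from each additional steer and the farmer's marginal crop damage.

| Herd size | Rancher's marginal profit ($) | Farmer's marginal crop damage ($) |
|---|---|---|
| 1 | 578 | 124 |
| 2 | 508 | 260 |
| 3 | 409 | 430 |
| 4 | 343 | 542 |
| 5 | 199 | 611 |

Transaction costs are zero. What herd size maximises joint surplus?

2

Bargaining reaches the level where marginal profit last exceeds marginal crop damage.
That holds through level 2 (508 ≥ 260) but not at 3 (409 < 430).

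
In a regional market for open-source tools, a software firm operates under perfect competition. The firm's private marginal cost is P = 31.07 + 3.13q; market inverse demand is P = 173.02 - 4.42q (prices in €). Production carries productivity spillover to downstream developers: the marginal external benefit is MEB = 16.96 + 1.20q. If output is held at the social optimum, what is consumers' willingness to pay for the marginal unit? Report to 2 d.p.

P = €62.41

Social marginal cost = private MC − MEB = 14.11 + 1.93q.
Set SMC = demand: 14.11 + 1.93q = 173.02 - 4.42q → q* = 25.0252.
Consumer price on the demand curve at q*: 173.02 − 4.42×25.0252 = 62.4086.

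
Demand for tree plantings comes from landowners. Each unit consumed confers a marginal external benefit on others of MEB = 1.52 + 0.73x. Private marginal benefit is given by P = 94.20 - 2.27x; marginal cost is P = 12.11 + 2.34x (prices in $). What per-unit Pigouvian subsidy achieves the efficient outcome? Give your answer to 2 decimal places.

subsidy = $17.25 per unit

Social marginal benefit = demand + MEB = 95.72 - 1.54x.
Set SMB = MC: 95.72 - 1.54x = 12.11 + 2.34x → x* = 21.5490.
The Pigouvian subsidy equals MEB at x*: 1.52 + 0.73×21.5490 = 17.2508.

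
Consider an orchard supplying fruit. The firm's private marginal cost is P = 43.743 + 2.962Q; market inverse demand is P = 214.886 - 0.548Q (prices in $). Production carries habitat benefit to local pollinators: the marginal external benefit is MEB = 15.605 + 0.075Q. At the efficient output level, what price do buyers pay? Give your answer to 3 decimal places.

P = $185.093

Social marginal cost = private MC − MEB = 28.138 + 2.887Q.
Set SMC = demand: 28.138 + 2.887Q = 214.886 - 0.548Q → Q* = 54.3662.
Consumer price on the demand curve at Q*: 214.886 − 0.548×54.3662 = 185.0933.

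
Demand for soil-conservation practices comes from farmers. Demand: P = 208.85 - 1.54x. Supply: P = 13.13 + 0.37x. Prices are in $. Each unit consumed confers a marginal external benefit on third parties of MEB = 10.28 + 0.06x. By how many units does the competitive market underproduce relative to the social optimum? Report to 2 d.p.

8.88 units

Market equilibrium (private): 13.13 + 0.37x = 208.85 - 1.54x → x_m = 102.4712.
Social marginal benefit = demand + MEB = 219.13 - 1.48x.
Set SMB = MC: 219.13 - 1.48x = 13.13 + 0.37x → x* = 111.3514.
Gap = |102.4712 − 111.3514| = 8.8802.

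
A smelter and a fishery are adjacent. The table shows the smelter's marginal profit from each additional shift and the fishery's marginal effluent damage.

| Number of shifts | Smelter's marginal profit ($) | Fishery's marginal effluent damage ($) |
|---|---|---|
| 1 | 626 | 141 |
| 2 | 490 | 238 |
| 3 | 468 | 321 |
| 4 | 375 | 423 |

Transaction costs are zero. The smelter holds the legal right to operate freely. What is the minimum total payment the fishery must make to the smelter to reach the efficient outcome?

Left alone the smelter would choose level 4 (marginal profit stays positive).
Efficient level: k* = 3 (marginal profit ≥ marginal effluent damage through 3).
The fishery must at least cover the smelter's forgone profit from cutting 4→3: 375 = 375.

$375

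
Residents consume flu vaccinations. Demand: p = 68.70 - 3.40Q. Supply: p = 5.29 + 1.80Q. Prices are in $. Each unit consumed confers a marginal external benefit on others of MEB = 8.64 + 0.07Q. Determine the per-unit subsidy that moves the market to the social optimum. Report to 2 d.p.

subsidy = $9.62 per unit

Social marginal benefit = demand + MEB = 77.34 - 3.33Q.
Set SMB = MC: 77.34 - 3.33Q = 5.29 + 1.80Q → Q* = 14.0448.
The Pigouvian subsidy equals MEB at Q*: 8.64 + 0.07×14.0448 = 9.6231.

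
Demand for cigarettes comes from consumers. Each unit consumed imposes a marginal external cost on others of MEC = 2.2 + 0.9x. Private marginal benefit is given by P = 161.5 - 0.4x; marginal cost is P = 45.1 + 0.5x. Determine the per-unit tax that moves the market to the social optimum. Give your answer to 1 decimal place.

tax = 59.3 per unit

Social marginal benefit = demand − MEC = 159.3 - 1.3x.
Set SMB = MC: 159.3 - 1.3x = 45.1 + 0.5x → x* = 63.4444.
The Pigouvian tax equals MEC at x*: 2.2 + 0.9×63.4444 = 59.3000.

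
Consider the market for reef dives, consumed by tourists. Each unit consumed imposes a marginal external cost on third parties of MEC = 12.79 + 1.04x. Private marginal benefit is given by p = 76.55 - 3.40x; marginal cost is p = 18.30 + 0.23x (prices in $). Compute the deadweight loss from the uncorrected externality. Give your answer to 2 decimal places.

Market equilibrium (private): 18.30 + 0.23x = 76.55 - 3.40x → x_m = 16.0468.
Social marginal benefit = demand − MEC = 63.76 - 4.44x.
Set SMB = MC: 63.76 - 4.44x = 18.30 + 0.23x → x* = 9.7345.
The loss is the area between SMB and MC from x* to x_m; with linear curves that's a triangle of height MEC(x_m).
DWL = ½ × 6.3123 × 29.4787 = 93.0392.

DWL = $93.04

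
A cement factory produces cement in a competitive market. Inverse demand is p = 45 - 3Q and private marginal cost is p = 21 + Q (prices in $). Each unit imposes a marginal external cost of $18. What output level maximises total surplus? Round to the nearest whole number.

Q* = 2

Social marginal cost = private MC + MEC = 39 + Q.
Set SMC = demand: 39 + Q = 45 - 3Q → Q* = 1.5000.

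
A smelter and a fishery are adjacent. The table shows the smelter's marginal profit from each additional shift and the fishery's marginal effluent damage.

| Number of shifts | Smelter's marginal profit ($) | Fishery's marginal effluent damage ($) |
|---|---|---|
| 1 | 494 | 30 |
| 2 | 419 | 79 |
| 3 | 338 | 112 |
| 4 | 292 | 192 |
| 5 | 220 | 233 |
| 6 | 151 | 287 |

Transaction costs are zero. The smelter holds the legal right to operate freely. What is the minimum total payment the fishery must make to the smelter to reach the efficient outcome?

Left alone the smelter would choose level 6 (marginal profit stays positive).
Efficient level: k* = 4 (marginal profit ≥ marginal effluent damage through 4).
The fishery must at least cover the smelter's forgone profit from cutting 6→4: 220 + 151 = 371.

$371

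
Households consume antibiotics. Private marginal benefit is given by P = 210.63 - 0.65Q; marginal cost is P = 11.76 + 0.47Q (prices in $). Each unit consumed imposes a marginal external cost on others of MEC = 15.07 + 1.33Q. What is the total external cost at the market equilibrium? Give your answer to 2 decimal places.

Market equilibrium (private): 11.76 + 0.47Q = 210.63 - 0.65Q → Q_m = 177.5625.
Total external cost = ∫₀^{Q_m} (15.07 + 1.33Q) dQ = 15.07×177.5625 + ½×1.33×177.5625² = 23642.2804.

$23642.28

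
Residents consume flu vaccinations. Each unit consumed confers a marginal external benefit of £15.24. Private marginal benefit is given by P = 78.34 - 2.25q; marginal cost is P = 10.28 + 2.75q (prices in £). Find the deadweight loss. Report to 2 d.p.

DWL = £23.23

Market equilibrium (private): 10.28 + 2.75q = 78.34 - 2.25q → q_m = 13.6120.
Social marginal benefit = demand + MEB = 93.58 - 2.25q.
Set SMB = MC: 93.58 - 2.25q = 10.28 + 2.75q → q* = 16.6600.
The loss is the area between SMB and MC from q* to q_m; with linear curves that's a triangle of height MEB(q_m).
DWL = ½ × 3.0480 × 15.2400 = 23.2258.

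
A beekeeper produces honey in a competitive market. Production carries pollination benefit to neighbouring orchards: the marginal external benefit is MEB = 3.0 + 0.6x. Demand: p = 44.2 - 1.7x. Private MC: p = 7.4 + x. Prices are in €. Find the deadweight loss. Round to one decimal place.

Market equilibrium (private): 7.4 + x = 44.2 - 1.7x → x_m = 13.6296.
Social marginal cost = private MC − MEB = 4.4 + 0.4x.
Set SMC = demand: 4.4 + 0.4x = 44.2 - 1.7x → x* = 18.9524.
Height of the DWL triangle at x_m is demand(x_m) − SMC(x_m) = MEB(x_m) = 11.1778.
DWL = ½ × 5.3228 × 11.1778 = 29.7486.

DWL = €29.7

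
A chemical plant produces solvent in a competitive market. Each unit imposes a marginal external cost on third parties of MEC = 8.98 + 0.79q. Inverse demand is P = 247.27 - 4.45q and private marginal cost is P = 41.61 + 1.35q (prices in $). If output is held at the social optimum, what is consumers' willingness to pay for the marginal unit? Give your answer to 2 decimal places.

Social marginal cost = private MC + MEC = 50.59 + 2.14q.
Set SMC = demand: 50.59 + 2.14q = 247.27 - 4.45q → q* = 29.8452.
Consumer price on the demand curve at q*: 247.27 − 4.45×29.8452 = 114.4589.

P = $114.46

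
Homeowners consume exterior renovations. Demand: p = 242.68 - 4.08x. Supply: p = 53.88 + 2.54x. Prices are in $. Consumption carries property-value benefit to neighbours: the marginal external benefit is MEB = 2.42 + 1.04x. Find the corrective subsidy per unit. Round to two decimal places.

subsidy = $38.06 per unit

Social marginal benefit = demand + MEB = 245.10 - 3.04x.
Set SMB = MC: 245.10 - 3.04x = 53.88 + 2.54x → x* = 34.2688.
The Pigouvian subsidy equals MEB at x*: 2.42 + 1.04×34.2688 = 38.0596.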